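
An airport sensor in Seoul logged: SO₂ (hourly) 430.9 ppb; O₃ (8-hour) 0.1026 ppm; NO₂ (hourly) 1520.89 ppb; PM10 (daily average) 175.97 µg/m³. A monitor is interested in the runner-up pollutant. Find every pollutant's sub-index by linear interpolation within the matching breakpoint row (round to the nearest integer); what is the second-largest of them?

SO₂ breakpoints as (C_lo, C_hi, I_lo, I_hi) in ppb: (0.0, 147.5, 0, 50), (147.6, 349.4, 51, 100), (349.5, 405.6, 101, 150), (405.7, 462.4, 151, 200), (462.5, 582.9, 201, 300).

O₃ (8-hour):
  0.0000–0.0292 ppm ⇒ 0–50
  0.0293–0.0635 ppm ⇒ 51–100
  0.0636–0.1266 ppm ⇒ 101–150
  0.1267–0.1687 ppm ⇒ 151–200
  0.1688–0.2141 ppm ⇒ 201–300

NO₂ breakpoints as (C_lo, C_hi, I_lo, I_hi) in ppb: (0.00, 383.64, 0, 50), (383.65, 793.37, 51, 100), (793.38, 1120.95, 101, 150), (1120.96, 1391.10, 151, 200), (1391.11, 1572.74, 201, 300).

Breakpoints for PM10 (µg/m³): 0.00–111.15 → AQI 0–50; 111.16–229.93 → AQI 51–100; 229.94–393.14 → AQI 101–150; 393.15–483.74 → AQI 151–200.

173

SO₂: row 405.7–462.4 (AQI 151–200). (200−151)·(430.9−405.7)/(462.4−405.7) + 151 = 49·25.2/56.7 + 151 ≈ 172.78 → 173.
O₃: row 0.0636–0.1266 (AQI 101–150). (150−101)·(0.1026−0.0636)/(0.1266−0.0636) + 101 = 49·0.0390/0.0630 + 101 ≈ 131.33 → 131.
NO₂: 1520.89 ∈ [1391.11, 1572.74] ↔ index [201, 300].
201 + (1520.89−1391.11)·(300−201)/(1572.74−1391.11) = 201 + 129.78·99/181.63 ≈ 271.74, so AQI = 272.
PM10 175.97: bracket 111.16–229.93 → index 51–100; slope 49/118.77, offset 64.81.
AQI = 51 + 49/118.77·64.81 ≈ 77.74 ⇒ 78.
Sub-indices: SO₂→173, O₃→131, NO₂→272, PM10→78. Ranked high→low: 272, 173, 131, 78. Second-highest sub-index = 173.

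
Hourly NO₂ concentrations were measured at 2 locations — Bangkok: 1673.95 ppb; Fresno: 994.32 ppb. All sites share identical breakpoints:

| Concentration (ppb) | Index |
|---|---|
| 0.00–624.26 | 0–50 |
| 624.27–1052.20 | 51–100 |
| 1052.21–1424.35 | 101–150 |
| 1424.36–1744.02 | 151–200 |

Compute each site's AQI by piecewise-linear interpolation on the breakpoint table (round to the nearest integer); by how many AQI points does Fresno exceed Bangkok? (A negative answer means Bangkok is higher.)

-96

Bangkok: row 1424.36–1744.02 (AQI 151–200). (200−151)·(1673.95−1424.36)/(1744.02−1424.36) + 151 = 49·249.59/319.66 + 151 ≈ 189.26 → 189.
Fresno: 994.32 lies in 624.27–1052.20, so I_lo=51, I_hi=100, C_lo=624.27, C_hi=1052.20.
(100−51)/(1052.20−624.27) × (994.32−624.27) + 51 = 49/427.93 × 370.05 + 51 ≈ 93.37 → 93.
AQIs: Bangkok=189, Fresno=93. Fresno (93) − Bangkok (189) = -96.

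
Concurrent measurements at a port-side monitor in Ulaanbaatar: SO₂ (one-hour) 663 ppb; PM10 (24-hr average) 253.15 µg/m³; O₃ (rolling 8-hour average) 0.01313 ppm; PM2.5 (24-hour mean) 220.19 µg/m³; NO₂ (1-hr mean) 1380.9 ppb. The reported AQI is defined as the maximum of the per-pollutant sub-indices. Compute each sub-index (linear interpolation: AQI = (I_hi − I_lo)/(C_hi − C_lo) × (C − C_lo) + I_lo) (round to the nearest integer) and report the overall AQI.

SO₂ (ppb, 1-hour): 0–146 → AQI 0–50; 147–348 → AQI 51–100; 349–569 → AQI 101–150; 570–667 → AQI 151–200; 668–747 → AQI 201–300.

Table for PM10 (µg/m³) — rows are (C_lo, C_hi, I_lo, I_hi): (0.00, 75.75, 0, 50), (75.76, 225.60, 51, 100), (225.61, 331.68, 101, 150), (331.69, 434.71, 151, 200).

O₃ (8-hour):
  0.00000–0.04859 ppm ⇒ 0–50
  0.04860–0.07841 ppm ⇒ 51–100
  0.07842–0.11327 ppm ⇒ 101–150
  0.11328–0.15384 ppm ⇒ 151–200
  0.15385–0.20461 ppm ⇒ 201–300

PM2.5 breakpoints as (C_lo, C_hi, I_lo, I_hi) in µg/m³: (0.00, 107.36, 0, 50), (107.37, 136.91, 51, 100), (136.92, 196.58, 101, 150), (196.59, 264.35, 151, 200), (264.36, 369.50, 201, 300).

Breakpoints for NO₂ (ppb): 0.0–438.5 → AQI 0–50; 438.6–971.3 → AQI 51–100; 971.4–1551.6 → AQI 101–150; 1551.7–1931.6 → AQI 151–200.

198

SO₂: 663 lies in 570–667, so I_lo=151, I_hi=200, C_lo=570, C_hi=667.
(200−151)/(667−570) × (663−570) + 151 = 49/97 × 93 + 151 ≈ 197.98 → 198.
PM10: 253.15 ∈ [225.61, 331.68] ↔ index [101, 150].
101 + (253.15−225.61)·(150−101)/(331.68−225.61) = 101 + 27.54·49/106.07 ≈ 113.72, so AQI = 114.
O₃: 0.01313 lies in 0.00000–0.04859, so I_lo=0, I_hi=50, C_lo=0.00000, C_hi=0.04859.
(50−0)/(0.04859−0.00000) × (0.01313−0.00000) + 0 = 50/0.04859 × 0.01313 + 0 ≈ 13.51 → 14.
PM2.5 220.19: bracket 196.59–264.35 → index 151–200; slope 49/67.76, offset 23.60.
AQI = 151 + 49/67.76·23.60 ≈ 168.07 ⇒ 168.
NO₂: 1380.9 ∈ [971.4, 1551.6] ↔ index [101, 150].
101 + (1380.9−971.4)·(150−101)/(1551.6−971.4) = 101 + 409.5·49/580.2 ≈ 135.58, so AQI = 136.
Sub-indices: SO₂→198, PM10→114, O₃→14, PM2.5→168, NO₂→136. Overall AQI = max = 198; dominant pollutant is SO₂.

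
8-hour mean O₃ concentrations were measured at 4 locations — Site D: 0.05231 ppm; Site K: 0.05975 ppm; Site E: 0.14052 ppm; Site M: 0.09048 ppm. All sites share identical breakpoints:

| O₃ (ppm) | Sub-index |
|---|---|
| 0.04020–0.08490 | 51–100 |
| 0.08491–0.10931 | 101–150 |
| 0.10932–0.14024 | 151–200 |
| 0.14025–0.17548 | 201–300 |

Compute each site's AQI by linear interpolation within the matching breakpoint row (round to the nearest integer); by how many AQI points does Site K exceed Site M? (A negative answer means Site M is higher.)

Site D: 0.05231 ∈ [0.04020, 0.08490] ↔ index [51, 100].
51 + (0.05231−0.04020)·(100−51)/(0.08490−0.04020) = 51 + 0.01211·49/0.04470 ≈ 64.27, so AQI = 64.
Site K: 0.05975 ∈ [0.04020, 0.08490] ↔ index [51, 100].
51 + (0.05975−0.04020)·(100−51)/(0.08490−0.04020) = 51 + 0.01955·49/0.04470 ≈ 72.43, so AQI = 72.
Site E: 0.14052 ∈ [0.14025, 0.17548] ↔ index [201, 300].
201 + (0.14052−0.14025)·(300−201)/(0.17548−0.14025) = 201 + 0.00027·99/0.03523 ≈ 201.76, so AQI = 202.
Site M 0.09048: bracket 0.08491–0.10931 → index 101–150; slope 49/0.02440, offset 0.00557.
AQI = 101 + 49/0.02440·0.00557 ≈ 112.19 ⇒ 112.
AQIs: Site D=64, Site K=72, Site E=202, Site M=112. Site K (72) − Site M (112) = -40.

-40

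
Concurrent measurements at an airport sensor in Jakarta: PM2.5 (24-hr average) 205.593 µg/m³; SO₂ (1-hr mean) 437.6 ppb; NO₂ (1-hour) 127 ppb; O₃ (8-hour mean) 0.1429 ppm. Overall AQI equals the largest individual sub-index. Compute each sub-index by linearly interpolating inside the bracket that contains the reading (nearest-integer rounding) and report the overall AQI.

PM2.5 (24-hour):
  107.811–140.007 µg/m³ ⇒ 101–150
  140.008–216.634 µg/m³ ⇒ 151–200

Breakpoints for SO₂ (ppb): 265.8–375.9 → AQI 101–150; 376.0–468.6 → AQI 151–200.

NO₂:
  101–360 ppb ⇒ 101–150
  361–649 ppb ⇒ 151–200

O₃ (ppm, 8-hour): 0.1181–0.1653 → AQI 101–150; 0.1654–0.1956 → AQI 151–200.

193

PM2.5: 205.593 lies in 140.008–216.634, so I_lo=151, I_hi=200, C_lo=140.008, C_hi=216.634.
(200−151)/(216.634−140.008) × (205.593−140.008) + 151 = 49/76.626 × 65.585 + 151 ≈ 192.94 → 193.
SO₂: 437.6 lies in 376.0–468.6, so I_lo=151, I_hi=200, C_lo=376.0, C_hi=468.6.
(200−151)/(468.6−376.0) × (437.6−376.0) + 151 = 49/92.6 × 61.6 + 151 ≈ 183.60 → 184.
NO₂: row 101–360 (AQI 101–150). (150−101)·(127−101)/(360−101) + 101 = 49·26/259 + 101 ≈ 105.92 → 106.
O₃: 0.1429 lies in 0.1181–0.1653, so I_lo=101, I_hi=150, C_lo=0.1181, C_hi=0.1653.
(150−101)/(0.1653−0.1181) × (0.1429−0.1181) + 101 = 49/0.0472 × 0.0248 + 101 ≈ 126.75 → 127.
Sub-indices: PM2.5→193, SO₂→184, NO₂→106, O₃→127. Overall AQI = max = 193; dominant pollutant is PM2.5.
AQI 193: Unhealthy.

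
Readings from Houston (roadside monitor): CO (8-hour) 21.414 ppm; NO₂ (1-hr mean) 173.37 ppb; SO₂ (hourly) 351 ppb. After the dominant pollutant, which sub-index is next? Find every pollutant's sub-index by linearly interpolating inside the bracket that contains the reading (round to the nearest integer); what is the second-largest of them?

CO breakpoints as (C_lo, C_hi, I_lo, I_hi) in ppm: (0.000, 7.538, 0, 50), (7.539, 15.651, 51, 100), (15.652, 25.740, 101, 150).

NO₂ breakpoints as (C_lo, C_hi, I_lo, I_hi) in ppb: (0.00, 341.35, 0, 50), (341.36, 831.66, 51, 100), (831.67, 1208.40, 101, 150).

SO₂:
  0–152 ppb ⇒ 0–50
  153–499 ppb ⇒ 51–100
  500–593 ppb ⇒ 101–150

CO: row 15.652–25.740 (AQI 101–150). (150−101)·(21.414−15.652)/(25.740−15.652) + 101 = 49·5.762/10.088 + 101 ≈ 128.99 → 129.
NO₂ 173.37: bracket 0.00–341.35 → index 0–50; slope 50/341.35, offset 173.37.
AQI = 0 + 50/341.35·173.37 ≈ 25.39 ⇒ 25.
SO₂: 351 lies in 153–499, so I_lo=51, I_hi=100, C_lo=153, C_hi=499.
(100−51)/(499−153) × (351−153) + 51 = 49/346 × 198 + 51 ≈ 79.04 → 79.
Sub-indices: CO→129, NO₂→25, SO₂→79. Ranked high→low: 129, 79, 25. Second-highest sub-index = 79.

79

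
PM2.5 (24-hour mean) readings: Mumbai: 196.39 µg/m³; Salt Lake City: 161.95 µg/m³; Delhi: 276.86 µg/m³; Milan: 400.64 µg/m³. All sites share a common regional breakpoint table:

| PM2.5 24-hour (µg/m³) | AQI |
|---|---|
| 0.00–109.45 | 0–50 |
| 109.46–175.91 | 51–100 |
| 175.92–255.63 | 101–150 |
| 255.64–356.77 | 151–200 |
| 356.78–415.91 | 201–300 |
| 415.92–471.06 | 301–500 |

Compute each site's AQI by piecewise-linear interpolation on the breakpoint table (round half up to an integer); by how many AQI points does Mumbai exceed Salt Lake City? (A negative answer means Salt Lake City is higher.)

24

Mumbai: 196.39 ∈ [175.92, 255.63] ↔ index [101, 150].
101 + (196.39−175.92)·(150−101)/(255.63−175.92) = 101 + 20.47·49/79.71 ≈ 113.58, so AQI = 114.
Salt Lake City 161.95: bracket 109.46–175.91 → index 51–100; slope 49/66.45, offset 52.49.
AQI = 51 + 49/66.45·52.49 ≈ 89.71 ⇒ 90.
Delhi: 276.86 ∈ [255.64, 356.77] ↔ index [151, 200].
151 + (276.86−255.64)·(200−151)/(356.77−255.64) = 151 + 21.22·49/101.13 ≈ 161.28, so AQI = 161.
Milan: 400.64 lies in 356.78–415.91, so I_lo=201, I_hi=300, C_lo=356.78, C_hi=415.91.
(300−201)/(415.91−356.78) × (400.64−356.78) + 201 = 99/59.13 × 43.86 + 201 ≈ 274.43 → 274.
AQIs: Mumbai=114, Salt Lake City=90, Delhi=161, Milan=274. Mumbai (114) − Salt Lake City (90) = 24.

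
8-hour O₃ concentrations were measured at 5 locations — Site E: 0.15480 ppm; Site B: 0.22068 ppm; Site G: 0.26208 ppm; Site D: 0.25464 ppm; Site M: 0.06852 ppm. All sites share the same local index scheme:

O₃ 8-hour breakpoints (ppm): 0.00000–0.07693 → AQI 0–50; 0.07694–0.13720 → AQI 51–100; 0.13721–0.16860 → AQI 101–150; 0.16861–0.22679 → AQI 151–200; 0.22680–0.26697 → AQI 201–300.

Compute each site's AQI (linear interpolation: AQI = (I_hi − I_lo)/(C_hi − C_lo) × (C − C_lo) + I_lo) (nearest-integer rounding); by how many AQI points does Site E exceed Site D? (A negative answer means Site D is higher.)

-142

Site E: 0.15480 lies in 0.13721–0.16860, so I_lo=101, I_hi=150, C_lo=0.13721, C_hi=0.16860.
(150−101)/(0.16860−0.13721) × (0.15480−0.13721) + 101 = 49/0.03139 × 0.01759 + 101 ≈ 128.46 → 128.
Site B 0.22068: bracket 0.16861–0.22679 → index 151–200; slope 49/0.05818, offset 0.05207.
AQI = 151 + 49/0.05818·0.05207 ≈ 194.85 ⇒ 195.
Site G: row 0.22680–0.26697 (AQI 201–300). (300−201)·(0.26208−0.22680)/(0.26697−0.22680) + 201 = 99·0.03528/0.04017 + 201 ≈ 287.95 → 288.
Site D: 0.25464 ∈ [0.22680, 0.26697] ↔ index [201, 300].
201 + (0.25464−0.22680)·(300−201)/(0.26697−0.22680) = 201 + 0.02784·99/0.04017 ≈ 269.61, so AQI = 270.
Site M 0.06852: bracket 0.00000–0.07693 → index 0–50; slope 50/0.07693, offset 0.06852.
AQI = 0 + 50/0.07693·0.06852 ≈ 44.53 ⇒ 45.
AQIs: Site E=128, Site B=195, Site G=288, Site D=270, Site M=45. Site E (128) − Site D (270) = -142.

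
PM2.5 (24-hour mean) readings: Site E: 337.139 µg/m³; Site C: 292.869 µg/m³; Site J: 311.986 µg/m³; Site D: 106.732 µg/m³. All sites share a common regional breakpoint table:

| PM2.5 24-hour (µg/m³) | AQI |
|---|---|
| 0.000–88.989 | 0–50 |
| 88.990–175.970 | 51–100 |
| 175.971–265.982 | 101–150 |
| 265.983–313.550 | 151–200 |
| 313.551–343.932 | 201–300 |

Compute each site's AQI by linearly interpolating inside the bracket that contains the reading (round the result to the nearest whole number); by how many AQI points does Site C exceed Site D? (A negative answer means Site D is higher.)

118

Site E 337.139: bracket 313.551–343.932 → index 201–300; slope 99/30.381, offset 23.588.
AQI = 201 + 99/30.381·23.588 ≈ 277.86 ⇒ 278.
Site C 292.869: bracket 265.983–313.550 → index 151–200; slope 49/47.567, offset 26.886.
AQI = 151 + 49/47.567·26.886 ≈ 178.70 ⇒ 179.
Site J: row 265.983–313.550 (AQI 151–200). (200−151)·(311.986−265.983)/(313.550−265.983) + 151 = 49·46.003/47.567 + 151 ≈ 198.39 → 198.
Site D: 106.732 ∈ [88.990, 175.970] ↔ index [51, 100].
51 + (106.732−88.990)·(100−51)/(175.970−88.990) = 51 + 17.742·49/86.980 ≈ 60.99, so AQI = 61.
AQIs: Site E=278, Site C=179, Site J=198, Site D=61. Site C (179) − Site D (61) = 118.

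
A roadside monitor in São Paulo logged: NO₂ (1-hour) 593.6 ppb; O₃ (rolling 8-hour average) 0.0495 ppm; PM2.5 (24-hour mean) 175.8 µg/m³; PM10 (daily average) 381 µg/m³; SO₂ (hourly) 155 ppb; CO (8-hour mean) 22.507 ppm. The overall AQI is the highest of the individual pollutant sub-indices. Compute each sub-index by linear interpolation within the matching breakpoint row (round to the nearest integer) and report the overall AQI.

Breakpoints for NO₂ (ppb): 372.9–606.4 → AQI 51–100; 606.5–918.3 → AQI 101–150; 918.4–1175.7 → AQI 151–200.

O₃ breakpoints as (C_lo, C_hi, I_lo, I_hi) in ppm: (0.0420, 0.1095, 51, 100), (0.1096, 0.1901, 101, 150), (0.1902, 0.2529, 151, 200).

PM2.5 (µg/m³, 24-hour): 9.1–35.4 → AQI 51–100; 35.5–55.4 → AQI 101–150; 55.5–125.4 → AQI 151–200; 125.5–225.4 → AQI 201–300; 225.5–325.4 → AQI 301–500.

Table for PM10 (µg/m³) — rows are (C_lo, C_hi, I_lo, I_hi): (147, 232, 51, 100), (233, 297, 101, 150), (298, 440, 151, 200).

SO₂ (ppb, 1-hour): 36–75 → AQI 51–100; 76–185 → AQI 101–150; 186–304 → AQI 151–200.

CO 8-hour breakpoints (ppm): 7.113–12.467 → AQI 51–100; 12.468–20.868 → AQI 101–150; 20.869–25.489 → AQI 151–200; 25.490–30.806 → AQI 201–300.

251

NO₂ 593.6: bracket 372.9–606.4 → index 51–100; slope 49/233.5, offset 220.7.
AQI = 51 + 49/233.5·220.7 ≈ 97.31 ⇒ 97.
O₃: row 0.0420–0.1095 (AQI 51–100). (100−51)·(0.0495−0.0420)/(0.1095−0.0420) + 51 = 49·0.0075/0.0675 + 51 ≈ 56.44 → 56.
PM2.5 175.8: bracket 125.5–225.4 → index 201–300; slope 99/99.9, offset 50.3.
AQI = 201 + 99/99.9·50.3 ≈ 250.85 ⇒ 251.
PM10 381: bracket 298–440 → index 151–200; slope 49/142, offset 83.
AQI = 151 + 49/142·83 ≈ 179.64 ⇒ 180.
SO₂: 155 lies in 76–185, so I_lo=101, I_hi=150, C_lo=76, C_hi=185.
(150−101)/(185−76) × (155−76) + 101 = 49/109 × 79 + 101 ≈ 136.51 → 137.
CO: 22.507 ∈ [20.869, 25.489] ↔ index [151, 200].
151 + (22.507−20.869)·(200−151)/(25.489−20.869) = 151 + 1.638·49/4.620 ≈ 168.37, so AQI = 168.
Sub-indices: NO₂→97, O₃→56, PM2.5→251, PM10→180, SO₂→137, CO→168. Overall AQI = max = 251; dominant pollutant is PM2.5.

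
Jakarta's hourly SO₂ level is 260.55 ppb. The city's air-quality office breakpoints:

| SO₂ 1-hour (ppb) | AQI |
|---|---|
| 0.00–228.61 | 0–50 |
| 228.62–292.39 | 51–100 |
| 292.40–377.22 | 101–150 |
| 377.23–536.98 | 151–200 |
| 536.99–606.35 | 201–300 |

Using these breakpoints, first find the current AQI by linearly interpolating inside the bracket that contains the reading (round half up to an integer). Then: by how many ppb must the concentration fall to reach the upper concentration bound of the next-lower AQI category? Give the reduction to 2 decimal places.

SO₂: 260.55 lies in 228.62–292.39, so I_lo=51, I_hi=100, C_lo=228.62, C_hi=292.39.
(100−51)/(292.39−228.62) × (260.55−228.62) + 51 = 49/63.77 × 31.93 + 51 ≈ 75.53 → 76.
Current AQI 76 is in the Moderate range (51–100). The next-lower category tops out at AQI 50, whose upper concentration bound is 228.61 ppb.
Reduction needed = 260.55 − 228.61 = 31.94 ppb.

31.94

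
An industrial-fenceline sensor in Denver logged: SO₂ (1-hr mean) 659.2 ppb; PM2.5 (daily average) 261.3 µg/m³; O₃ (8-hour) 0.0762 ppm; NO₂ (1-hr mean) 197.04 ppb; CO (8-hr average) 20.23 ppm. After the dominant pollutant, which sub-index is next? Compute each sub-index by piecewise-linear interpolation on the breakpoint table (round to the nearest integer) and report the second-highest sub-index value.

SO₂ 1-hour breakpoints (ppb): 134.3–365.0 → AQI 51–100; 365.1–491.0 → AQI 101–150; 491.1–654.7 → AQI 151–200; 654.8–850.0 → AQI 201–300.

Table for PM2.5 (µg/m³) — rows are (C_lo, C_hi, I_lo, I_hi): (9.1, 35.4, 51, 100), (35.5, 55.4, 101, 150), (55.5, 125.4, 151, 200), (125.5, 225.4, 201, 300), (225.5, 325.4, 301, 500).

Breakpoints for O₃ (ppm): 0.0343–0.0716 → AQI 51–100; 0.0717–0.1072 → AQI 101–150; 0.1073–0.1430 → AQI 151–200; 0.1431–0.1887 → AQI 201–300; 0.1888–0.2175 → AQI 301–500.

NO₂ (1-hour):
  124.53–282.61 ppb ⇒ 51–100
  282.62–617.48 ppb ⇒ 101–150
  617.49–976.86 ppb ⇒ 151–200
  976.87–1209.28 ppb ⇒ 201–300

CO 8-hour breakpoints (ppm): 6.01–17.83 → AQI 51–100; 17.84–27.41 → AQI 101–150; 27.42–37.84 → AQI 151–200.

SO₂: 659.2 lies in 654.8–850.0, so I_lo=201, I_hi=300, C_lo=654.8, C_hi=850.0.
(300−201)/(850.0−654.8) × (659.2−654.8) + 201 = 99/195.2 × 4.4 + 201 ≈ 203.23 → 203.
PM2.5: 261.3 ∈ [225.5, 325.4] ↔ index [301, 500].
301 + (261.3−225.5)·(500−301)/(325.4−225.5) = 301 + 35.8·199/99.9 ≈ 372.31, so AQI = 372.
O₃: 0.0762 ∈ [0.0717, 0.1072] ↔ index [101, 150].
101 + (0.0762−0.0717)·(150−101)/(0.1072−0.0717) = 101 + 0.0045·49/0.0355 ≈ 107.21, so AQI = 107.
NO₂: 197.04 ∈ [124.53, 282.61] ↔ index [51, 100].
51 + (197.04−124.53)·(100−51)/(282.61−124.53) = 51 + 72.51·49/158.08 ≈ 73.48, so AQI = 73.
CO: 20.23 lies in 17.84–27.41, so I_lo=101, I_hi=150, C_lo=17.84, C_hi=27.41.
(150−101)/(27.41−17.84) × (20.23−17.84) + 101 = 49/9.57 × 2.39 + 101 ≈ 113.24 → 113.
Sub-indices: SO₂→203, PM2.5→372, O₃→107, NO₂→73, CO→113. Ranked high→low: 372, 203, 113, 107, 73. Second-highest sub-index = 203.

203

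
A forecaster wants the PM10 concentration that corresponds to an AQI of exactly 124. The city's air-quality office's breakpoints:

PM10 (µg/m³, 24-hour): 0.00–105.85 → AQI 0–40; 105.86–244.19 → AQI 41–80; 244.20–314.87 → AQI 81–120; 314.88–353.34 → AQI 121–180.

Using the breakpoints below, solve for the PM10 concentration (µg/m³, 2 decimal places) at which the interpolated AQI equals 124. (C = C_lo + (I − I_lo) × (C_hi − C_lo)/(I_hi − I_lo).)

AQI 124 lies in the 121–180 band, which corresponds to 314.88–353.34 µg/m³.
C = 314.88 + (124−121)×(353.34−314.88)/(180−121) = 314.88 + 3×38.46/59 ≈ 316.8356 µg/m³ → 316.84 µg/m³ to 2 dp.

316.84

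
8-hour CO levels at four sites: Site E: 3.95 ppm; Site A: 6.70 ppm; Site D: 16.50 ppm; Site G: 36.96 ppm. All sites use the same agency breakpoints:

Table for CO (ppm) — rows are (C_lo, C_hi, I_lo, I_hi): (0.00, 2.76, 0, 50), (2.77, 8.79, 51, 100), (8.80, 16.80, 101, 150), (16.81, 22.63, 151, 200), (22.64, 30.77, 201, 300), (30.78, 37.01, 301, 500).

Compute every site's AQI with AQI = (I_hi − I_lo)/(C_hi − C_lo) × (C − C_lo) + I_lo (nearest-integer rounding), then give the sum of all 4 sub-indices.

Site E: 3.95 ∈ [2.77, 8.79] ↔ index [51, 100].
51 + (3.95−2.77)·(100−51)/(8.79−2.77) = 51 + 1.18·49/6.02 ≈ 60.60, so AQI = 61.
Site A: 6.70 ∈ [2.77, 8.79] ↔ index [51, 100].
51 + (6.70−2.77)·(100−51)/(8.79−2.77) = 51 + 3.93·49/6.02 ≈ 82.99, so AQI = 83.
Site D: row 8.80–16.80 (AQI 101–150). (150−101)·(16.50−8.80)/(16.80−8.80) + 101 = 49·7.70/8.00 + 101 ≈ 148.16 → 148.
Site G 36.96: bracket 30.78–37.01 → index 301–500; slope 199/6.23, offset 6.18.
AQI = 301 + 199/6.23·6.18 ≈ 498.40 ⇒ 498.
AQIs: Site E=61, Site A=83, Site D=148, Site G=498. Sum = 61 + 83 + 148 + 498 = 790.

790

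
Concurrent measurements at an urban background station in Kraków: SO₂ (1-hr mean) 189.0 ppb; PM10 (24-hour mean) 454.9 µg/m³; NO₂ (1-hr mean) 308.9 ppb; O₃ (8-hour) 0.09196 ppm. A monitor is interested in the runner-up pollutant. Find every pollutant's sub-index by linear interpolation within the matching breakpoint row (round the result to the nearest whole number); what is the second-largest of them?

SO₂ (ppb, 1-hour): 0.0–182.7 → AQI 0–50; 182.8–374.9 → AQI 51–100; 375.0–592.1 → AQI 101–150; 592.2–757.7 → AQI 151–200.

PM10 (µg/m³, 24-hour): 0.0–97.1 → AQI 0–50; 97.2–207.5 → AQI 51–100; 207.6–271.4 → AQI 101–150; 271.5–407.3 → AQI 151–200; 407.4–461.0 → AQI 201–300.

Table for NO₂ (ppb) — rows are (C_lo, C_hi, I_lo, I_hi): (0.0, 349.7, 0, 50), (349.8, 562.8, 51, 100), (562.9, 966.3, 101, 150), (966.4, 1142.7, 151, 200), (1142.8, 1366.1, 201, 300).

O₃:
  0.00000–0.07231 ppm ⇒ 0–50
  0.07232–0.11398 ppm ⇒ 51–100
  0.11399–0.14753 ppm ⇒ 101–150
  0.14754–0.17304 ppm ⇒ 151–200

SO₂: 189.0 lies in 182.8–374.9, so I_lo=51, I_hi=100, C_lo=182.8, C_hi=374.9.
(100−51)/(374.9−182.8) × (189.0−182.8) + 51 = 49/192.1 × 6.2 + 51 ≈ 52.58 → 53.
PM10: row 407.4–461.0 (AQI 201–300). (300−201)·(454.9−407.4)/(461.0−407.4) + 201 = 99·47.5/53.6 + 201 ≈ 288.73 → 289.
NO₂: row 0.0–349.7 (AQI 0–50). (50−0)·(308.9−0.0)/(349.7−0.0) + 0 = 50·308.9/349.7 + 0 ≈ 44.17 → 44.
O₃ 0.09196: bracket 0.07232–0.11398 → index 51–100; slope 49/0.04166, offset 0.01964.
AQI = 51 + 49/0.04166·0.01964 ≈ 74.10 ⇒ 74.
Sub-indices: SO₂→53, PM10→289, NO₂→44, O₃→74. Ranked high→low: 289, 74, 53, 44. Second-highest sub-index = 74.

74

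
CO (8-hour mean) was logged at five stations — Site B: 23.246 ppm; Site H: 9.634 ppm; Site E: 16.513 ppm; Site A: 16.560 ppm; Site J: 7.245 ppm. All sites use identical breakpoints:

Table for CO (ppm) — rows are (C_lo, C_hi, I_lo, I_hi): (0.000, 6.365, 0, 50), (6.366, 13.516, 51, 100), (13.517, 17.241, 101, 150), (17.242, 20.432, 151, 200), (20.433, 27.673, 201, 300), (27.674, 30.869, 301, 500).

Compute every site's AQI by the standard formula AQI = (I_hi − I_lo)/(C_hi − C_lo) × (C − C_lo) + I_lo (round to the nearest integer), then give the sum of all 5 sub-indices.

650

Site B: 23.246 ∈ [20.433, 27.673] ↔ index [201, 300].
201 + (23.246−20.433)·(300−201)/(27.673−20.433) = 201 + 2.813·99/7.240 ≈ 239.47, so AQI = 239.
Site H 9.634: bracket 6.366–13.516 → index 51–100; slope 49/7.150, offset 3.268.
AQI = 51 + 49/7.150·3.268 ≈ 73.40 ⇒ 73.
Site E: 16.513 lies in 13.517–17.241, so I_lo=101, I_hi=150, C_lo=13.517, C_hi=17.241.
(150−101)/(17.241−13.517) × (16.513−13.517) + 101 = 49/3.724 × 2.996 + 101 ≈ 140.42 → 140.
Site A: row 13.517–17.241 (AQI 101–150). (150−101)·(16.560−13.517)/(17.241−13.517) + 101 = 49·3.043/3.724 + 101 ≈ 141.04 → 141.
Site J: 7.245 lies in 6.366–13.516, so I_lo=51, I_hi=100, C_lo=6.366, C_hi=13.516.
(100−51)/(13.516−6.366) × (7.245−6.366) + 51 = 49/7.150 × 0.879 + 51 ≈ 57.02 → 57.
AQIs: Site B=239, Site H=73, Site E=140, Site A=141, Site J=57. Sum = 239 + 73 + 140 + 141 + 57 = 650.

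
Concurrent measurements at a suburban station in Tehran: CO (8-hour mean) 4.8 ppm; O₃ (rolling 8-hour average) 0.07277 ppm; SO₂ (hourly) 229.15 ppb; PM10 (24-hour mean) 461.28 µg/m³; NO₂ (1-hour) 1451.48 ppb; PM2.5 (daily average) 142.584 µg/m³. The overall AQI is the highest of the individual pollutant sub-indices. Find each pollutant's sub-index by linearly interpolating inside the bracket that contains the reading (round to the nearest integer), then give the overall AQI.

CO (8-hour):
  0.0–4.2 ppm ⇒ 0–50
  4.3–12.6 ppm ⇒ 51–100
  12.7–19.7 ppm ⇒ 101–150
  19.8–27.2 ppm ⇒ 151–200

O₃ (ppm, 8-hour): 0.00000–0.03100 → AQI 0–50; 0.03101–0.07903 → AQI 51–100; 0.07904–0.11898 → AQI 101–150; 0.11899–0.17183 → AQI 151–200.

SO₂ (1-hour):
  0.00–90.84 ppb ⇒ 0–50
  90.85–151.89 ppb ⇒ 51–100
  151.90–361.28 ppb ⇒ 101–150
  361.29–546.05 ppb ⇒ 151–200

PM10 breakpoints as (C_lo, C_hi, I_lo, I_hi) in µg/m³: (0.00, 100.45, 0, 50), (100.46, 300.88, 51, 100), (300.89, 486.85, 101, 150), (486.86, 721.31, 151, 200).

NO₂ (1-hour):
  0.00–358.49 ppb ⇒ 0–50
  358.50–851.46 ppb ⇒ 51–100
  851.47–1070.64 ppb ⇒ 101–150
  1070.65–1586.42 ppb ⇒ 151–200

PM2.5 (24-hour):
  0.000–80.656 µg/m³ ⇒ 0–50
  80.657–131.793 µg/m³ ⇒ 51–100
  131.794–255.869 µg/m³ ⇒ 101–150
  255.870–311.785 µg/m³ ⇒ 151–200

CO: 4.8 lies in 4.3–12.6, so I_lo=51, I_hi=100, C_lo=4.3, C_hi=12.6.
(100−51)/(12.6−4.3) × (4.8−4.3) + 51 = 49/8.3 × 0.5 + 51 ≈ 53.95 → 54.
O₃: row 0.03101–0.07903 (AQI 51–100). (100−51)·(0.07277−0.03101)/(0.07903−0.03101) + 51 = 49·0.04176/0.04802 + 51 ≈ 93.61 → 94.
SO₂: 229.15 lies in 151.90–361.28, so I_lo=101, I_hi=150, C_lo=151.90, C_hi=361.28.
(150−101)/(361.28−151.90) × (229.15−151.90) + 101 = 49/209.38 × 77.25 + 101 ≈ 119.08 → 119.
PM10: 461.28 ∈ [300.89, 486.85] ↔ index [101, 150].
101 + (461.28−300.89)·(150−101)/(486.85−300.89) = 101 + 160.39·49/185.96 ≈ 143.26, so AQI = 143.
NO₂: 1451.48 ∈ [1070.65, 1586.42] ↔ index [151, 200].
151 + (1451.48−1070.65)·(200−151)/(1586.42−1070.65) = 151 + 380.83·49/515.77 ≈ 187.18, so AQI = 187.
PM2.5: 142.584 ∈ [131.794, 255.869] ↔ index [101, 150].
101 + (142.584−131.794)·(150−101)/(255.869−131.794) = 101 + 10.790·49/124.075 ≈ 105.26, so AQI = 105.
Sub-indices: CO→54, O₃→94, SO₂→119, PM10→143, NO₂→187, PM2.5→105. Overall AQI = max = 187; dominant pollutant is NO₂.

187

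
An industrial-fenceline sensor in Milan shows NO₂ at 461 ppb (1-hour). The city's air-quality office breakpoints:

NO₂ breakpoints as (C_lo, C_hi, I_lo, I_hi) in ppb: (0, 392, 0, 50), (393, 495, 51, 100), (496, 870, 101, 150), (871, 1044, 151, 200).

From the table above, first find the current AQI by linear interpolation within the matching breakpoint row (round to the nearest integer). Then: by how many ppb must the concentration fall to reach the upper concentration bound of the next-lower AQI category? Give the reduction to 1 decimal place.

69.0

NO₂: 461 lies in 393–495, so I_lo=51, I_hi=100, C_lo=393, C_hi=495.
(100−51)/(495−393) × (461−393) + 51 = 49/102 × 68 + 51 ≈ 83.67 → 84.
Current AQI 84 is in the Moderate range (51–100). The next-lower category tops out at AQI 50, whose upper concentration bound is 392 ppb.
Reduction needed = 461 − 392 = 69.0 ppb.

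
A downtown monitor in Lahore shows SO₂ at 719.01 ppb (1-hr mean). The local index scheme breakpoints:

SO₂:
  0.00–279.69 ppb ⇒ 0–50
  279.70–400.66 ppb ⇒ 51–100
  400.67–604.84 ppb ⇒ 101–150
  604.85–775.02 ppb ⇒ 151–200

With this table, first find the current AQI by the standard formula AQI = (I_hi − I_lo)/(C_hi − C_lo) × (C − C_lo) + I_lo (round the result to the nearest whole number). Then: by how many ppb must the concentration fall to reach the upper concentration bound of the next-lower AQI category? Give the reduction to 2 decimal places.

114.17

SO₂: 719.01 ∈ [604.85, 775.02] ↔ index [151, 200].
151 + (719.01−604.85)·(200−151)/(775.02−604.85) = 151 + 114.16·49/170.17 ≈ 183.87, so AQI = 184.
Current AQI 184 is in the Unhealthy range (151–200). The next-lower category tops out at AQI 150, whose upper concentration bound is 604.84 ppb.
Reduction needed = 719.01 − 604.84 = 114.17 ppb.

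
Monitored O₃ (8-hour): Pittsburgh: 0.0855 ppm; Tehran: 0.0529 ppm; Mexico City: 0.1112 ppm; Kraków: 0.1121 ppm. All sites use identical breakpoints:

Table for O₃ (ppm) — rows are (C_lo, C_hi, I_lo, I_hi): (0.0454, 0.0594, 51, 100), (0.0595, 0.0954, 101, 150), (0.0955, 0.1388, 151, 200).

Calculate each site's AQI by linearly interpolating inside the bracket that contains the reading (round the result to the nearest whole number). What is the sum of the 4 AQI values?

552

Pittsburgh: 0.0855 ∈ [0.0595, 0.0954] ↔ index [101, 150].
101 + (0.0855−0.0595)·(150−101)/(0.0954−0.0595) = 101 + 0.0260·49/0.0359 ≈ 136.49, so AQI = 136.
Tehran 0.0529: bracket 0.0454–0.0594 → index 51–100; slope 49/0.0140, offset 0.0075.
AQI = 51 + 49/0.0140·0.0075 ≈ 77.25 ⇒ 77.
Mexico City: 0.1112 lies in 0.0955–0.1388, so I_lo=151, I_hi=200, C_lo=0.0955, C_hi=0.1388.
(200−151)/(0.1388−0.0955) × (0.1112−0.0955) + 151 = 49/0.0433 × 0.0157 + 151 ≈ 168.77 → 169.
Kraków: 0.1121 lies in 0.0955–0.1388, so I_lo=151, I_hi=200, C_lo=0.0955, C_hi=0.1388.
(200−151)/(0.1388−0.0955) × (0.1121−0.0955) + 151 = 49/0.0433 × 0.0166 + 151 ≈ 169.79 → 170.
AQIs: Pittsburgh=136, Tehran=77, Mexico City=169, Kraków=170. Sum = 136 + 77 + 169 + 170 = 552.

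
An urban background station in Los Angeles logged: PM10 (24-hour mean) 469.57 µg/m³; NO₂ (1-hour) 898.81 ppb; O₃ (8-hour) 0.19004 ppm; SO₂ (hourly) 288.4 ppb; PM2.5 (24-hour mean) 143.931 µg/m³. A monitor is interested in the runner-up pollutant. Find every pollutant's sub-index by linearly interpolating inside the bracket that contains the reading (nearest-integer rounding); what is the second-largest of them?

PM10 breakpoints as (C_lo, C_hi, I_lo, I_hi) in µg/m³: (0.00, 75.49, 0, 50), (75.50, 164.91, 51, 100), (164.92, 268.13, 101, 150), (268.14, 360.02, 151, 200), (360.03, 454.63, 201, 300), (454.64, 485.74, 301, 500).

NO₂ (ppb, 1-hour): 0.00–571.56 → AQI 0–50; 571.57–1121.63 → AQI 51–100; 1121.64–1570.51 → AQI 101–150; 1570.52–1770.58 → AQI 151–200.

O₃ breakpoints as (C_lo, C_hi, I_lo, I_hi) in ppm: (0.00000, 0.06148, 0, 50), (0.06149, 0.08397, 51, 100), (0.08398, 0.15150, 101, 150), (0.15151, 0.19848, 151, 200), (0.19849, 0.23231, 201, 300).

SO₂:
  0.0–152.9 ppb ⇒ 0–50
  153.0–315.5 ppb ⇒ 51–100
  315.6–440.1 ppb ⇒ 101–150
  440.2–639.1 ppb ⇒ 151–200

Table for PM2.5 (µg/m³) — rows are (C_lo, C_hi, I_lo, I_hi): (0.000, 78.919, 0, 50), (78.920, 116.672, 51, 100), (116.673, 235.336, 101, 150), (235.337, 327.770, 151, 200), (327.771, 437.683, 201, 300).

PM10 469.57: bracket 454.64–485.74 → index 301–500; slope 199/31.10, offset 14.93.
AQI = 301 + 199/31.10·14.93 ≈ 396.53 ⇒ 397.
NO₂: 898.81 ∈ [571.57, 1121.63] ↔ index [51, 100].
51 + (898.81−571.57)·(100−51)/(1121.63−571.57) = 51 + 327.24·49/550.06 ≈ 80.15, so AQI = 80.
O₃: 0.19004 lies in 0.15151–0.19848, so I_lo=151, I_hi=200, C_lo=0.15151, C_hi=0.19848.
(200−151)/(0.19848−0.15151) × (0.19004−0.15151) + 151 = 49/0.04697 × 0.03853 + 151 ≈ 191.20 → 191.
SO₂: 288.4 lies in 153.0–315.5, so I_lo=51, I_hi=100, C_lo=153.0, C_hi=315.5.
(100−51)/(315.5−153.0) × (288.4−153.0) + 51 = 49/162.5 × 135.4 + 51 ≈ 91.83 → 92.
PM2.5 143.931: bracket 116.673–235.336 → index 101–150; slope 49/118.663, offset 27.258.
AQI = 101 + 49/118.663·27.258 ≈ 112.26 ⇒ 112.
Sub-indices: PM10→397, NO₂→80, O₃→191, SO₂→92, PM2.5→112. Ranked high→low: 397, 191, 112, 92, 80. Second-highest sub-index = 191.

191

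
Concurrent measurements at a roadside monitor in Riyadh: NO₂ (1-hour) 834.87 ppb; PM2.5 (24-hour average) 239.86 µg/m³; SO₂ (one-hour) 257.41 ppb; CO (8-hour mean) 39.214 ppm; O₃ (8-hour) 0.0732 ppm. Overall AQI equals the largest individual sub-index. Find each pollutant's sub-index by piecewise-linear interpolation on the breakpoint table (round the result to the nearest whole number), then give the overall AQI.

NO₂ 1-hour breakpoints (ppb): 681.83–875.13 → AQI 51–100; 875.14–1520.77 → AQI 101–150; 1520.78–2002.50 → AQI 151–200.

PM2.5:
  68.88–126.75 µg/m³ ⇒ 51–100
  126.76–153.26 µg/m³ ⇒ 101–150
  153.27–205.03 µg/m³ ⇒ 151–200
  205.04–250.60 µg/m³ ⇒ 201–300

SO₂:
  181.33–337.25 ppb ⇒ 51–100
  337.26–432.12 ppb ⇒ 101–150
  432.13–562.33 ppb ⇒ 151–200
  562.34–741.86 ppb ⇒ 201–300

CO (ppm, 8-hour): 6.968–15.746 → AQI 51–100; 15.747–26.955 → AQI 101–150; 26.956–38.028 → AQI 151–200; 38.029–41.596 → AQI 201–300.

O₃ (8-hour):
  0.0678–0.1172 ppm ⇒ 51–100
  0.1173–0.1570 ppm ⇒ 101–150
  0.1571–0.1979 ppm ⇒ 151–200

277

NO₂: 834.87 lies in 681.83–875.13, so I_lo=51, I_hi=100, C_lo=681.83, C_hi=875.13.
(100−51)/(875.13−681.83) × (834.87−681.83) + 51 = 49/193.30 × 153.04 + 51 ≈ 89.79 → 90.
PM2.5: 239.86 lies in 205.04–250.60, so I_lo=201, I_hi=300, C_lo=205.04, C_hi=250.60.
(300−201)/(250.60−205.04) × (239.86−205.04) + 201 = 99/45.56 × 34.82 + 201 ≈ 276.66 → 277.
SO₂: 257.41 ∈ [181.33, 337.25] ↔ index [51, 100].
51 + (257.41−181.33)·(100−51)/(337.25−181.33) = 51 + 76.08·49/155.92 ≈ 74.91, so AQI = 75.
CO: row 38.029–41.596 (AQI 201–300). (300−201)·(39.214−38.029)/(41.596−38.029) + 201 = 99·1.185/3.567 + 201 ≈ 233.89 → 234.
O₃: 0.0732 lies in 0.0678–0.1172, so I_lo=51, I_hi=100, C_lo=0.0678, C_hi=0.1172.
(100−51)/(0.1172−0.0678) × (0.0732−0.0678) + 51 = 49/0.0494 × 0.0054 + 51 ≈ 56.36 → 56.
Sub-indices: NO₂→90, PM2.5→277, SO₂→75, CO→234, O₃→56. Overall AQI = max = 277; dominant pollutant is PM2.5.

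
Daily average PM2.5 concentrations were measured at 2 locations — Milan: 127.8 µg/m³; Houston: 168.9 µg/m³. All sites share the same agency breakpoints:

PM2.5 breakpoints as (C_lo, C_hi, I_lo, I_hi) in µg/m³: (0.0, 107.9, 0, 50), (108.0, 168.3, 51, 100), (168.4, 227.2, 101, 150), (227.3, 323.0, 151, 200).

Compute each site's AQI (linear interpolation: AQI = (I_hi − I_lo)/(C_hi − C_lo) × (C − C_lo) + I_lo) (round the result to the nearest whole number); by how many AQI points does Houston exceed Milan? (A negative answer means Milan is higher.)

Milan 127.8: bracket 108.0–168.3 → index 51–100; slope 49/60.3, offset 19.8.
AQI = 51 + 49/60.3·19.8 ≈ 67.09 ⇒ 67.
Houston 168.9: bracket 168.4–227.2 → index 101–150; slope 49/58.8, offset 0.5.
AQI = 101 + 49/58.8·0.5 ≈ 101.42 ⇒ 101.
AQIs: Milan=67, Houston=101. Houston (101) − Milan (67) = 34.

34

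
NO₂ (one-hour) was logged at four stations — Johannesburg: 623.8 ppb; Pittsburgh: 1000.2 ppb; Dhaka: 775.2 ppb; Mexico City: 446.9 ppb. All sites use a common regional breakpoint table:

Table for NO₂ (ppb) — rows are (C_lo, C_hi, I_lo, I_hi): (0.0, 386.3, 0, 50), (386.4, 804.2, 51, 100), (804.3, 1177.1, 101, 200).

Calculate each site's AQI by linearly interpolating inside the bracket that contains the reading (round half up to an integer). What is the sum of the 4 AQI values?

387

Johannesburg 623.8: bracket 386.4–804.2 → index 51–100; slope 49/417.8, offset 237.4.
AQI = 51 + 49/417.8·237.4 ≈ 78.84 ⇒ 79.
Pittsburgh: 1000.2 lies in 804.3–1177.1, so I_lo=101, I_hi=200, C_lo=804.3, C_hi=1177.1.
(200−101)/(1177.1−804.3) × (1000.2−804.3) + 101 = 99/372.8 × 195.9 + 101 ≈ 153.02 → 153.
Dhaka: row 386.4–804.2 (AQI 51–100). (100−51)·(775.2−386.4)/(804.2−386.4) + 51 = 49·388.8/417.8 + 51 ≈ 96.60 → 97.
Mexico City: row 386.4–804.2 (AQI 51–100). (100−51)·(446.9−386.4)/(804.2−386.4) + 51 = 49·60.5/417.8 + 51 ≈ 58.10 → 58.
AQIs: Johannesburg=79, Pittsburgh=153, Dhaka=97, Mexico City=58. Sum = 79 + 153 + 97 + 58 = 387.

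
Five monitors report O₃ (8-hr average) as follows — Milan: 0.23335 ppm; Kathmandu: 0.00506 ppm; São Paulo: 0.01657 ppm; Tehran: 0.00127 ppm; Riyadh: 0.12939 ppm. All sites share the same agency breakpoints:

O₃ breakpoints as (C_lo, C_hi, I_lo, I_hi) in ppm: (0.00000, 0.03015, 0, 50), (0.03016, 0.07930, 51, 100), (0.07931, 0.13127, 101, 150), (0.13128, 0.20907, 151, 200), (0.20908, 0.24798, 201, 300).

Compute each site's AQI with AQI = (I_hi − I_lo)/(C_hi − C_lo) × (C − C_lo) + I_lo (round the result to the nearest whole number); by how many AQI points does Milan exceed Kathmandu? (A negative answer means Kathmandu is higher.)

255

Milan: row 0.20908–0.24798 (AQI 201–300). (300−201)·(0.23335−0.20908)/(0.24798−0.20908) + 201 = 99·0.02427/0.03890 + 201 ≈ 262.77 → 263.
Kathmandu: row 0.00000–0.03015 (AQI 0–50). (50−0)·(0.00506−0.00000)/(0.03015−0.00000) + 0 = 50·0.00506/0.03015 + 0 ≈ 8.39 → 8.
São Paulo: 0.01657 lies in 0.00000–0.03015, so I_lo=0, I_hi=50, C_lo=0.00000, C_hi=0.03015.
(50−0)/(0.03015−0.00000) × (0.01657−0.00000) + 0 = 50/0.03015 × 0.01657 + 0 ≈ 27.48 → 27.
Tehran: 0.00127 lies in 0.00000–0.03015, so I_lo=0, I_hi=50, C_lo=0.00000, C_hi=0.03015.
(50−0)/(0.03015−0.00000) × (0.00127−0.00000) + 0 = 50/0.03015 × 0.00127 + 0 ≈ 2.11 → 2.
Riyadh: row 0.07931–0.13127 (AQI 101–150). (150−101)·(0.12939−0.07931)/(0.13127−0.07931) + 101 = 49·0.05008/0.05196 + 101 ≈ 148.23 → 148.
AQIs: Milan=263, Kathmandu=8, São Paulo=27, Tehran=2, Riyadh=148. Milan (263) − Kathmandu (8) = 255.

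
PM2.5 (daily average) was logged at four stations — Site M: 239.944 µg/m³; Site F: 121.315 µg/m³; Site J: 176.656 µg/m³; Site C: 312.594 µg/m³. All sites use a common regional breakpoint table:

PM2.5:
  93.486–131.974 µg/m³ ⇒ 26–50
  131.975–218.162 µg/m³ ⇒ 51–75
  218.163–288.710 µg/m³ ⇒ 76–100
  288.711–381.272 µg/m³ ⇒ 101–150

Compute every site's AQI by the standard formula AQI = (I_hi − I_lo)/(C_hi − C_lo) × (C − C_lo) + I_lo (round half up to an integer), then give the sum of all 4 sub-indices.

303

Site M: row 218.163–288.710 (AQI 76–100). (100−76)·(239.944−218.163)/(288.710−218.163) + 76 = 24·21.781/70.547 + 76 ≈ 83.41 → 83.
Site F: row 93.486–131.974 (AQI 26–50). (50−26)·(121.315−93.486)/(131.974−93.486) + 26 = 24·27.829/38.488 + 26 ≈ 43.35 → 43.
Site J: row 131.975–218.162 (AQI 51–75). (75−51)·(176.656−131.975)/(218.162−131.975) + 51 = 24·44.681/86.187 + 51 ≈ 63.44 → 63.
Site C: 312.594 lies in 288.711–381.272, so I_lo=101, I_hi=150, C_lo=288.711, C_hi=381.272.
(150−101)/(381.272−288.711) × (312.594−288.711) + 101 = 49/92.561 × 23.883 + 101 ≈ 113.64 → 114.
AQIs: Site M=83, Site F=43, Site J=63, Site C=114. Sum = 83 + 43 + 63 + 114 = 303.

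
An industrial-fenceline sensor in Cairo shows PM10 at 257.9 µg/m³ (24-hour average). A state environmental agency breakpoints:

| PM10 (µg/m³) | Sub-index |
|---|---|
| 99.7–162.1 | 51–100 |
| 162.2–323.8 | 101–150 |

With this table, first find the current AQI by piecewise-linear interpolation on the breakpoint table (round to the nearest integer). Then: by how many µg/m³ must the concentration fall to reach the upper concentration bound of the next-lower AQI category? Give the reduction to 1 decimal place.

PM10 257.9: bracket 162.2–323.8 → index 101–150; slope 49/161.6, offset 95.7.
AQI = 101 + 49/161.6·95.7 ≈ 130.02 ⇒ 130.
Current AQI 130 is in the Unhealthy for Sensitive Groups range (101–150). The next-lower category tops out at AQI 100, whose upper concentration bound is 162.1 µg/m³.
Reduction needed = 257.9 − 162.1 = 95.8 µg/m³.

95.8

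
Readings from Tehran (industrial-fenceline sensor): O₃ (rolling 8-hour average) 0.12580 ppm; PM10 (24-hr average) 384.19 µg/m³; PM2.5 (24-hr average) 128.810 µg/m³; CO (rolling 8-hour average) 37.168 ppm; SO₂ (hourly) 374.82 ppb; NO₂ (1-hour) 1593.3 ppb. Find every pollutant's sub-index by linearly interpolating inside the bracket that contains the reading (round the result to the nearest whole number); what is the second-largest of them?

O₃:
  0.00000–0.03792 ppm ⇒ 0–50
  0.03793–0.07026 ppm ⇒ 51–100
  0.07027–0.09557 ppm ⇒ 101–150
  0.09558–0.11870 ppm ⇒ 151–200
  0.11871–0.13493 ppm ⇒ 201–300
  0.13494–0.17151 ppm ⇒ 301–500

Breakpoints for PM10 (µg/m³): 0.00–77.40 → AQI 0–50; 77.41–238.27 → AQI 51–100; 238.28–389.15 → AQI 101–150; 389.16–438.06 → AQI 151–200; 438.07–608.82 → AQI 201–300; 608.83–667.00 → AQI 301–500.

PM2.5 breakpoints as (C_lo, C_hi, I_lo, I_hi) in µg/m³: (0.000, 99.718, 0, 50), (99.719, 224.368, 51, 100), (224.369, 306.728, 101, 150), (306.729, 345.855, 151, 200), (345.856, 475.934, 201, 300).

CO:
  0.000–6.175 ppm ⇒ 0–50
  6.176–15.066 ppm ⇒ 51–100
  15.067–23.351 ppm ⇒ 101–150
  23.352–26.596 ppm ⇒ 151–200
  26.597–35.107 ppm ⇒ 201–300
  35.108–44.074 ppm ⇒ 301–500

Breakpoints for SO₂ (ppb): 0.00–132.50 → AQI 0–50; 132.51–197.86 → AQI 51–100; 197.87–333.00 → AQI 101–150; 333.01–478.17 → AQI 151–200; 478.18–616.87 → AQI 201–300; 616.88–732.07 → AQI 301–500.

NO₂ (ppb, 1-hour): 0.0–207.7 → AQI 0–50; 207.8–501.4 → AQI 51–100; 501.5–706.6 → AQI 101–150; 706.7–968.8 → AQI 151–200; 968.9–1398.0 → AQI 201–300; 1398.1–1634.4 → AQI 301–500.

O₃: 0.12580 ∈ [0.11871, 0.13493] ↔ index [201, 300].
201 + (0.12580−0.11871)·(300−201)/(0.13493−0.11871) = 201 + 0.00709·99/0.01622 ≈ 244.27, so AQI = 244.
PM10 384.19: bracket 238.28–389.15 → index 101–150; slope 49/150.87, offset 145.91.
AQI = 101 + 49/150.87·145.91 ≈ 148.39 ⇒ 148.
PM2.5: 128.810 lies in 99.719–224.368, so I_lo=51, I_hi=100, C_lo=99.719, C_hi=224.368.
(100−51)/(224.368−99.719) × (128.810−99.719) + 51 = 49/124.649 × 29.091 + 51 ≈ 62.44 → 62.
CO: row 35.108–44.074 (AQI 301–500). (500−301)·(37.168−35.108)/(44.074−35.108) + 301 = 199·2.060/8.966 + 301 ≈ 346.72 → 347.
SO₂: 374.82 lies in 333.01–478.17, so I_lo=151, I_hi=200, C_lo=333.01, C_hi=478.17.
(200−151)/(478.17−333.01) × (374.82−333.01) + 151 = 49/145.16 × 41.81 + 151 ≈ 165.11 → 165.
NO₂: 1593.3 lies in 1398.1–1634.4, so I_lo=301, I_hi=500, C_lo=1398.1, C_hi=1634.4.
(500−301)/(1634.4−1398.1) × (1593.3−1398.1) + 301 = 199/236.3 × 195.2 + 301 ≈ 465.39 → 465.
Sub-indices: O₃→244, PM10→148, PM2.5→62, CO→347, SO₂→165, NO₂→465. Ranked high→low: 465, 347, 244, 165, 148, 62. Second-highest sub-index = 347.

347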